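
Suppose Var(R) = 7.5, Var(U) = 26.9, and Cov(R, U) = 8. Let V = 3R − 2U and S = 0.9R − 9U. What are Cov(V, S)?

By bilinearity, Cov(V, S) = ac·Var(R) + bd·Var(U) + (ad+bc)·Cov(R, U), with a=3, b=-2, c=0.9, d=-9.
ac·Var(R) = 3·0.9·7.5 = 20.25
bd·Var(U) = (-2)·(-9)·26.9 = 484.2
(ad+bc)·Cov(R, U) = (-28.8)·8 = -230.4
Cov(V, S) = 20.25 + 484.2 + (-230.4) = 274.05.

Cov(V, S) = 274.05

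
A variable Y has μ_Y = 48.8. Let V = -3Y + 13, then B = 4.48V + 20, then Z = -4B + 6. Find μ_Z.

μ_Z = 2316.528

μ_V = (-3)·48.8 + 13 = -133.4.
μ_B = 4.48·(-133.4) + 20 = -577.632.
μ_Z = (-4)·(-577.632) + 6 = 2316.528.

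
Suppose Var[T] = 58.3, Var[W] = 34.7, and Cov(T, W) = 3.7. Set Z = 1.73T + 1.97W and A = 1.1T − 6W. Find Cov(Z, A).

Cov(Z, A) = -329.5972

By bilinearity, Cov(Z, A) = ac·Var[T] + bd·Var[W] + (ad+bc)·Cov(T, W), with a=1.73, b=1.97, c=1.1, d=-6.
ac·Var[T] = 1.73·1.1·58.3 = 110.9449
bd·Var[W] = 1.97·(-6)·34.7 = -410.154
(ad+bc)·Cov(T, W) = (-8.213)·3.7 = -30.3881
Cov(Z, A) = 110.9449 + (-410.154) + (-30.3881) = -329.5972.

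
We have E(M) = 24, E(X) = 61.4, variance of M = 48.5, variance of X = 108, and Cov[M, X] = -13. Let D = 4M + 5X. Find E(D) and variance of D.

E(D) = 4·E(M) + 5·E(X) = 4·24 + 5·61.4 = 403.
variance of D = a²·variance of M + b²·variance of X + 2ab·Cov[M, X] with a = 4, b = 5.
= 4²·48.5 + 5²·108 + 2·4·5·(-13)
= 776 + 2700 + (-520) = 2956.

E(D) = 403, variance of D = 2956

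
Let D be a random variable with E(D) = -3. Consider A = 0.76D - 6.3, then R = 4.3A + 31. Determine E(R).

E(A) = 0.76·(-3) + (-6.3) = -8.58.
E(R) = 4.3·(-8.58) + 31 = -5.894.

E(R) = -5.894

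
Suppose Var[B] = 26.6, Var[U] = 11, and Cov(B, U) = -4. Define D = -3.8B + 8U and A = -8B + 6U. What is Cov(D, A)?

By bilinearity, Cov(D, A) = ac·Var[B] + bd·Var[U] + (ad+bc)·Cov(B, U), with a=-3.8, b=8, c=-8, d=6.
ac·Var[B] = (-3.8)·(-8)·26.6 = 808.64
bd·Var[U] = 8·6·11 = 528
(ad+bc)·Cov(B, U) = (-86.8)·(-4) = 347.2
Cov(D, A) = 808.64 + 528 + 347.2 = 1683.84.

Cov(D, A) = 1683.84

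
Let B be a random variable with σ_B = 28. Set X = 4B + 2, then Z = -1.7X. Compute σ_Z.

σ_Z = 190.4

σ_X = |4|·28 = 112.
σ_Z = |-1.7|·112 = 190.4.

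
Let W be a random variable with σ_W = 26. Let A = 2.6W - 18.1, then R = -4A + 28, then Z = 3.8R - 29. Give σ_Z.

σ_Z = 1027.52

σ_A = |2.6|·26 = 67.6.
σ_R = |-4|·67.6 = 270.4.
σ_Z = |3.8|·270.4 = 1027.52.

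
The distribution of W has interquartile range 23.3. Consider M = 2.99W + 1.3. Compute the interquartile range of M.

IQR(M) = 69.667

Under M = aW + b, IQR(M) = |a|·IQR(W) = |2.99|·23.3 = 69.667 (shifts cancel; spread scales by |a|).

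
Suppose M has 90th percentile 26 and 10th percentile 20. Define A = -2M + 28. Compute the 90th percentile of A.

Since a = -2 < 0 the transformation is decreasing, reversing order: the 90th percentile of A corresponds to the 10th percentile of M.
So P_{90}(A) = a·P_{10}(M) + b = (-2)·20 + 28 = -12.

90th percentile of A = -12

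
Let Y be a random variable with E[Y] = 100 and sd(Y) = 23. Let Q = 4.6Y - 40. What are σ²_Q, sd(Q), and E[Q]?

Q = 4.6Y - 40 is linear with a = 4.6, b = -40.
σ²_Y = 23² = 529.
σ²_Q = a²·σ²_Y = 4.6²·529 = 11193.64 (the additive constant -40 does not affect variance).
sd(Q) = |a|·sd(Y) = |4.6|·23 = 105.8.
E[Q] = a·E[Y] + b = 4.6·100 + (-40) = 420.

σ²_Q = 11193.64, sd(Q) = 105.8, E[Q] = 420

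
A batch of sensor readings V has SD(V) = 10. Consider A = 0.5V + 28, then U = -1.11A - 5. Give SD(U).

SD(U) = 5.55

SD(A) = |0.5|·10 = 5.
SD(U) = |-1.11|·5 = 5.55.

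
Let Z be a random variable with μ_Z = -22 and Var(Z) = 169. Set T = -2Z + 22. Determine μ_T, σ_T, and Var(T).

T = -2Z + 22 is linear with a = -2, b = 22.
μ_T = a·μ_Z + b = (-2)·(-22) + 22 = 66.
σ_Z = √169 = 13.
σ_T = |a|·σ_Z = |-2|·13 = 26.
Var(T) = a²·Var(Z) = (-2)²·169 = 676 (the additive constant 22 does not affect variance).

μ_T = 66, σ_T = 26, Var(T) = 676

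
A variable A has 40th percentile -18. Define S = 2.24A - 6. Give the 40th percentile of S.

40th percentile of S = -46.32

Since a = 2.24 > 0 the transformation is increasing, so the 40th percentile of S = a·(P_{40} of A) + b = 2.24·(-18) + (-6) = -46.32.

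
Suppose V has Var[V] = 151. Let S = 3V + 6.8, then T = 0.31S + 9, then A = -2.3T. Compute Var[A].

Var[A] = 690.873471

Var[S] = 3²·151 = 1359.
Var[T] = 0.31²·1359 = 130.5999.
Var[A] = (-2.3)²·130.5999 = 690.873471.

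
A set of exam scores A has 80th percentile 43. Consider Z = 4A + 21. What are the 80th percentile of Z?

Since a = 4 > 0 the transformation is increasing, so the 80th percentile of Z = a·(P_{80} of A) + b = 4·43 + 21 = 193.

80th percentile of Z = 193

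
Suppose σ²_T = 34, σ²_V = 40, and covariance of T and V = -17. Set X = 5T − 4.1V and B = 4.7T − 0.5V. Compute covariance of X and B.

covariance of X and B = 1251.09

By bilinearity, covariance of X and B = ac·σ²_T + bd·σ²_V + (ad+bc)·covariance of T and V, with a=5, b=-4.1, c=4.7, d=-0.5.
ac·σ²_T = 5·4.7·34 = 799
bd·σ²_V = (-4.1)·(-0.5)·40 = 82
(ad+bc)·covariance of T and V = (-21.77)·(-17) = 370.09
covariance of X and B = 799 + 82 + 370.09 = 1251.09.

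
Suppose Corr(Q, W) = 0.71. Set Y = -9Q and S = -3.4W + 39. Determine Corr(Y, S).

Linear rescalings preserve correlation up to sign; here the slopes -9 and -3.4 have the same sign, so Corr(Y, S) = Corr(Q, W) = 0.71.

Corr(Y, S) = 0.71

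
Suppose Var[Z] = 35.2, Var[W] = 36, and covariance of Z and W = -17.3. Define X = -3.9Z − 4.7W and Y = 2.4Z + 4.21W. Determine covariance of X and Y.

covariance of X and Y = -562.6113

By bilinearity, covariance of X and Y = ac·Var[Z] + bd·Var[W] + (ad+bc)·covariance of Z and W, with a=-3.9, b=-4.7, c=2.4, d=4.21.
ac·Var[Z] = (-3.9)·2.4·35.2 = -329.472
bd·Var[W] = (-4.7)·4.21·36 = -712.332
(ad+bc)·covariance of Z and W = (-27.699)·(-17.3) = 479.1927
covariance of X and Y = -329.472 + (-712.332) + 479.1927 = -562.6113.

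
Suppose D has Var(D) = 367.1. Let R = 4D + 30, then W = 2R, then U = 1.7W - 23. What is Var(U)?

Var(U) = 67898.816

Var(R) = 4²·367.1 = 5873.6.
Var(W) = 2²·5873.6 = 23494.4.
Var(U) = 1.7²·23494.4 = 67898.816.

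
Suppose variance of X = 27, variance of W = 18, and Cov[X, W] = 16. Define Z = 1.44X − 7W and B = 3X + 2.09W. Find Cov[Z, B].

By bilinearity, Cov[Z, B] = ac·variance of X + bd·variance of W + (ad+bc)·Cov[X, W], with a=1.44, b=-7, c=3, d=2.09.
ac·variance of X = 1.44·3·27 = 116.64
bd·variance of W = (-7)·2.09·18 = -263.34
(ad+bc)·Cov[X, W] = (-17.9904)·16 = -287.8464
Cov[Z, B] = 116.64 + (-263.34) + (-287.8464) = -434.5464.

Cov[Z, B] = -434.5464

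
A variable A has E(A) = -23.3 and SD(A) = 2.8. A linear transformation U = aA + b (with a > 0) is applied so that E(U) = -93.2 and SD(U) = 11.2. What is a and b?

SD(U) = a·SD(A) (a > 0), so a = 11.2/2.8 = 4.
E(U) = a·E(A) + b, so b = -93.2 − 4·(-23.3) = 0.

a = 4, b = 0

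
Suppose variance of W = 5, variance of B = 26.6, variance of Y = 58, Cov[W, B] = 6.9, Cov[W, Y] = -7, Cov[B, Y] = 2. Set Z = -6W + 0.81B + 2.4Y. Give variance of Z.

variance of Z = a²·variance of W + b²·variance of B + c²·variance of Y + 2ab·Cov[W, B] + 2ac·Cov[W, Y] + 2bc·Cov[B, Y], with a = -6, b = 0.81, c = 2.4.
= 180 + 17.45226 + 334.08 + (-67.068) + 201.6 + 7.776
= 673.84026.

variance of Z = 673.84026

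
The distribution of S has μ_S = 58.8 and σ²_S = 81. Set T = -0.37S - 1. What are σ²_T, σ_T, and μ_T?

T = -0.37S - 1 is linear with a = -0.37, b = -1.
σ²_T = a²·σ²_S = (-0.37)²·81 = 11.0889 (the additive constant -1 does not affect variance).
σ_S = √81 = 9.
σ_T = |a|·σ_S = |-0.37|·9 = 3.33.
μ_T = a·μ_S + b = (-0.37)·58.8 + (-1) = -22.756.

σ²_T = 11.0889, σ_T = 3.33, μ_T = -22.756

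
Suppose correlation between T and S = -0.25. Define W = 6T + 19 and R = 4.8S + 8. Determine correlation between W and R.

Linear rescalings preserve correlation up to sign; here the slopes 6 and 4.8 have the same sign, so correlation between W and R = correlation between T and S = -0.25.

correlation between W and R = -0.25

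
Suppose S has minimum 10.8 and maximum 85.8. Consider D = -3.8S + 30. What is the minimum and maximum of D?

min(D) = -296.04, max(D) = -11.04

a = -3.8 < 0, so order reverses: min(D) = a·max(S)+b = (-3.8)·85.8 + 30 = -296.04; max(D) = a·min(S)+b = (-3.8)·10.8 + 30 = -11.04.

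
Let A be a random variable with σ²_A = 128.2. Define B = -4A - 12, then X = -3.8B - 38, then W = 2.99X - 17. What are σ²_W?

σ²_B = (-4)²·128.2 = 2051.2.
σ²_X = (-3.8)²·2051.2 = 29619.328.
σ²_W = 2.99²·29619.328 = 264799.7542528.

σ²_W = 264799.7542528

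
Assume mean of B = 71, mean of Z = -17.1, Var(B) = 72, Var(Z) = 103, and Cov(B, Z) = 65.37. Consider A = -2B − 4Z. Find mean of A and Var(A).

mean of A = -73.6, Var(A) = 2981.92

mean of A = (-2)·mean of B + (-4)·mean of Z = (-2)·71 + (-4)·(-17.1) = -73.6.
Var(A) = a²·Var(B) + b²·Var(Z) + 2ab·Cov(B, Z) with a = -2, b = -4.
= (-2)²·72 + (-4)²·103 + 2·(-2)·(-4)·65.37
= 288 + 1648 + 1045.92 = 2981.92.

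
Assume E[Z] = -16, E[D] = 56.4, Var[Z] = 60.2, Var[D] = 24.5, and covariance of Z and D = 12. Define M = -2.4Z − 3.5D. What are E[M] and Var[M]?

E[M] = -159, Var[M] = 848.477

E[M] = (-2.4)·E[Z] + (-3.5)·E[D] = (-2.4)·(-16) + (-3.5)·56.4 = -159.
Var[M] = a²·Var[Z] + b²·Var[D] + 2ab·covariance of Z and D with a = -2.4, b = -3.5.
= (-2.4)²·60.2 + (-3.5)²·24.5 + 2·(-2.4)·(-3.5)·12
= 346.752 + 300.125 + 201.6 = 848.477.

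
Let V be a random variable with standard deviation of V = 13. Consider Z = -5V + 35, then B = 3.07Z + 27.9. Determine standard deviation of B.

standard deviation of B = 199.55

standard deviation of Z = |-5|·13 = 65.
standard deviation of B = |3.07|·65 = 199.55.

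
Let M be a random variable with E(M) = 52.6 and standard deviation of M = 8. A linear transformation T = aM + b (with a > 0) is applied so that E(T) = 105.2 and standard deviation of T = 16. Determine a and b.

standard deviation of T = a·standard deviation of M (a > 0), so a = 16/8 = 2.
E(T) = a·E(M) + b, so b = 105.2 − 2·52.6 = 0.

a = 2, b = 0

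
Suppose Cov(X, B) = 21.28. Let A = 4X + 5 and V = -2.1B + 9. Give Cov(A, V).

Cov(A, V) = a·c·Cov(X, B) = 4·(-2.1)·21.28 = -178.752. Additive constants drop out.

Cov(A, V) = -178.752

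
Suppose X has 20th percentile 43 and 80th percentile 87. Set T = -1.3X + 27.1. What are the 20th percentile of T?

Since a = -1.3 < 0 the transformation is decreasing, reversing order: the 20th percentile of T corresponds to the 80th percentile of X.
So P_{20}(T) = a·P_{80}(X) + b = (-1.3)·87 + 27.1 = -86.

20th percentile of T = -86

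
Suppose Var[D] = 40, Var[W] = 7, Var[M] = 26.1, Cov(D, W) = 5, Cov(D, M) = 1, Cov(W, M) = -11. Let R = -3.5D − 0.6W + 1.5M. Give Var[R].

Var[R] = 581.545

Var[R] = a²·Var[D] + b²·Var[W] + c²·Var[M] + 2ab·Cov(D, W) + 2ac·Cov(D, M) + 2bc·Cov(W, M), with a = -3.5, b = -0.6, c = 1.5.
= 490 + 2.52 + 58.725 + 21 + (-10.5) + 19.8
= 581.545.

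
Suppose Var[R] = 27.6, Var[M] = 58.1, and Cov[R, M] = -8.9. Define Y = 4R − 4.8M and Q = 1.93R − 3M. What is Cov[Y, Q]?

Cov[Y, Q] = 1238.9616

By bilinearity, Cov[Y, Q] = ac·Var[R] + bd·Var[M] + (ad+bc)·Cov[R, M], with a=4, b=-4.8, c=1.93, d=-3.
ac·Var[R] = 4·1.93·27.6 = 213.072
bd·Var[M] = (-4.8)·(-3)·58.1 = 836.64
(ad+bc)·Cov[R, M] = (-21.264)·(-8.9) = 189.2496
Cov[Y, Q] = 213.072 + 836.64 + 189.2496 = 1238.9616.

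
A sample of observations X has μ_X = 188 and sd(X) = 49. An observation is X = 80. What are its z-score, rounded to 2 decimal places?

z = -2.20

z = (X − μ_X) / sd(X) = (80 − 188) / 49 ≈ -2.20.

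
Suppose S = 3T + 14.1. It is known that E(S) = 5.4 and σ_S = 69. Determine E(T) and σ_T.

From S = 3T + 14.1: E(S) = a·E(T) + b, so E(T) = (E(S) − b)/a = (5.4 − 14.1)/3 = -2.9.
σ_S = |a|·σ_T, so σ_T = 69/|3| = 23.

E(T) = -2.9, σ_T = 23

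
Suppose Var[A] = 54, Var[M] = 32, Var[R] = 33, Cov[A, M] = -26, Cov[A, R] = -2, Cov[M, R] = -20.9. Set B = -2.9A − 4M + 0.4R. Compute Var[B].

Var[B] = a²·Var[A] + b²·Var[M] + c²·Var[R] + 2ab·Cov[A, M] + 2ac·Cov[A, R] + 2bc·Cov[M, R], with a = -2.9, b = -4, c = 0.4.
= 454.14 + 512 + 5.28 + (-603.2) + 4.64 + 66.88
= 439.74.

Var[B] = 439.74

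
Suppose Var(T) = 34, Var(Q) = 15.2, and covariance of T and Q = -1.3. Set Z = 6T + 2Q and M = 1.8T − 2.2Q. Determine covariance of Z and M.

covariance of Z and M = 312.8

By bilinearity, covariance of Z and M = ac·Var(T) + bd·Var(Q) + (ad+bc)·covariance of T and Q, with a=6, b=2, c=1.8, d=-2.2.
ac·Var(T) = 6·1.8·34 = 367.2
bd·Var(Q) = 2·(-2.2)·15.2 = -66.88
(ad+bc)·covariance of T and Q = (-9.6)·(-1.3) = 12.48
covariance of Z and M = 367.2 + (-66.88) + 12.48 = 312.8.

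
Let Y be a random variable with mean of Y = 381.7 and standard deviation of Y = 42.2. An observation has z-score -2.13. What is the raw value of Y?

Y = mean of Y + z·standard deviation of Y = 381.7 + (-2.13)·42.2 = 291.814.

Y = 291.814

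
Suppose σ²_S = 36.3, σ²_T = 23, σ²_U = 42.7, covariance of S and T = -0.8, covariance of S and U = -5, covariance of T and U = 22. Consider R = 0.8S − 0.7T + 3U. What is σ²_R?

σ²_R = 303.298

σ²_R = a²·σ²_S + b²·σ²_T + c²·σ²_U + 2ab·covariance of S and T + 2ac·covariance of S and U + 2bc·covariance of T and U, with a = 0.8, b = -0.7, c = 3.
= 23.232 + 11.27 + 384.3 + 0.896 + (-24) + (-92.4)
= 303.298.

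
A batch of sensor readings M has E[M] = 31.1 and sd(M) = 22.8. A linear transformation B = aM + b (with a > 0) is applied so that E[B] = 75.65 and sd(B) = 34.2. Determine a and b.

a = 1.5, b = 29

sd(B) = a·sd(M) (a > 0), so a = 34.2/22.8 = 1.5.
E[B] = a·E[M] + b, so b = 75.65 − 1.5·31.1 = 29.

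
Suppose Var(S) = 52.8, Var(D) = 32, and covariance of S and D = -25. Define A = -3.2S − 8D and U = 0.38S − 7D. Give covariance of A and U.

covariance of A and U = 1243.7952

By bilinearity, covariance of A and U = ac·Var(S) + bd·Var(D) + (ad+bc)·covariance of S and D, with a=-3.2, b=-8, c=0.38, d=-7.
ac·Var(S) = (-3.2)·0.38·52.8 = -64.2048
bd·Var(D) = (-8)·(-7)·32 = 1792
(ad+bc)·covariance of S and D = (19.36)·(-25) = -484
covariance of A and U = -64.2048 + 1792 + (-484) = 1243.7952.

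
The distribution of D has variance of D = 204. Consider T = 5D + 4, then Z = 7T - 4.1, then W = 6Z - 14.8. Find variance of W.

variance of T = 5²·204 = 5100.
variance of Z = 7²·5100 = 249900.
variance of W = 6²·249900 = 8996400.

variance of W = 8996400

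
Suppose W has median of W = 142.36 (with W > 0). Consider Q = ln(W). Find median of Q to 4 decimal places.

ln(W) is monotone on this domain, so median of Q = ln(142.36) ≈ 4.9584.

median of Q = 4.9584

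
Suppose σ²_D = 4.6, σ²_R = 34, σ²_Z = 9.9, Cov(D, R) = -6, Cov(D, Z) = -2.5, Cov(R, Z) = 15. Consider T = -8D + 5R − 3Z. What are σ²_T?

σ²_T = 1143.5

σ²_T = a²·σ²_D + b²·σ²_R + c²·σ²_Z + 2ab·Cov(D, R) + 2ac·Cov(D, Z) + 2bc·Cov(R, Z), with a = -8, b = 5, c = -3.
= 294.4 + 850 + 89.1 + 480 + (-120) + (-450)
= 1143.5.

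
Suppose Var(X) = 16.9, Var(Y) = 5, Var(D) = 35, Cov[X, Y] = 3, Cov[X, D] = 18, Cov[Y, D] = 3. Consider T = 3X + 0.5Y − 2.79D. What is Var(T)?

Var(T) = 125.1035

Var(T) = a²·Var(X) + b²·Var(Y) + c²·Var(D) + 2ab·Cov[X, Y] + 2ac·Cov[X, D] + 2bc·Cov[Y, D], with a = 3, b = 0.5, c = -2.79.
= 152.1 + 1.25 + 272.4435 + 9 + (-301.32) + (-8.37)
= 125.1035.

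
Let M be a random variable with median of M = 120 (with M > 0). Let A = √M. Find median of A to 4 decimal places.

median of A = 10.9545

√M is monotone on this domain, so median of A = √(120) ≈ 10.9545.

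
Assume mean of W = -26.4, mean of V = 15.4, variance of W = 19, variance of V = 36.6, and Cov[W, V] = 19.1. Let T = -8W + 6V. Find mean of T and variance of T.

mean of T = 303.6, variance of T = 700

mean of T = (-8)·mean of W + 6·mean of V = (-8)·(-26.4) + 6·15.4 = 303.6.
variance of T = a²·variance of W + b²·variance of V + 2ab·Cov[W, V] with a = -8, b = 6.
= (-8)²·19 + 6²·36.6 + 2·(-8)·6·19.1
= 1216 + 1317.6 + (-1833.6) = 700.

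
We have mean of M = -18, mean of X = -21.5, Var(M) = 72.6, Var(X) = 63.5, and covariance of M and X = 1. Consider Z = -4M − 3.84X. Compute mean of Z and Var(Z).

mean of Z = 154.56, Var(Z) = 2128.6656

mean of Z = (-4)·mean of M + (-3.84)·mean of X = (-4)·(-18) + (-3.84)·(-21.5) = 154.56.
Var(Z) = a²·Var(M) + b²·Var(X) + 2ab·covariance of M and X with a = -4, b = -3.84.
= (-4)²·72.6 + (-3.84)²·63.5 + 2·(-4)·(-3.84)·1
= 1161.6 + 936.3456 + 30.72 = 2128.6656.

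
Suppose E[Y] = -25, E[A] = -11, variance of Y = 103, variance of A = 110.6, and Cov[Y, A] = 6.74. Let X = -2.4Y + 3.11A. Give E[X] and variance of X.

E[X] = 25.79, variance of X = 1562.39954

E[X] = (-2.4)·E[Y] + 3.11·E[A] = (-2.4)·(-25) + 3.11·(-11) = 25.79.
variance of X = a²·variance of Y + b²·variance of A + 2ab·Cov[Y, A] with a = -2.4, b = 3.11.
= (-2.4)²·103 + 3.11²·110.6 + 2·(-2.4)·3.11·6.74
= 593.28 + 1069.73426 + (-100.61472) = 1562.39954.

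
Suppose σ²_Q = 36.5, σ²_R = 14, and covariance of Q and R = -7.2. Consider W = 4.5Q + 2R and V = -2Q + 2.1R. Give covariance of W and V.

By bilinearity, covariance of W and V = ac·σ²_Q + bd·σ²_R + (ad+bc)·covariance of Q and R, with a=4.5, b=2, c=-2, d=2.1.
ac·σ²_Q = 4.5·(-2)·36.5 = -328.5
bd·σ²_R = 2·2.1·14 = 58.8
(ad+bc)·covariance of Q and R = (5.45)·(-7.2) = -39.24
covariance of W and V = -328.5 + 58.8 + (-39.24) = -308.94.

covariance of W and V = -308.94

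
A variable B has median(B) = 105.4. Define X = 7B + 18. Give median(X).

median(X) = 755.8

A linear map preserves order up to sign, so median(X) = a·median(B) + b = 7·105.4 + 18 = 755.8.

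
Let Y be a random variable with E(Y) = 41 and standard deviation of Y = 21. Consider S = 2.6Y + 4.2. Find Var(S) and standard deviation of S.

Var(S) = 2981.16, standard deviation of S = 54.6

S = 2.6Y + 4.2 is linear with a = 2.6, b = 4.2.
Var(Y) = 21² = 441.
Var(S) = a²·Var(Y) = 2.6²·441 = 2981.16 (the additive constant 4.2 does not affect variance).
standard deviation of S = |a|·standard deviation of Y = |2.6|·21 = 54.6.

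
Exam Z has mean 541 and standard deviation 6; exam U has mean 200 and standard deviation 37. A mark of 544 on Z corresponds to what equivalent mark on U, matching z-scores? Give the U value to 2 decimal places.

U = 218.50

z = (544 − 541)/6 = 0.5.
U = 200 + z·37 = 200 + (544 − 541)·37/6 = 218.50.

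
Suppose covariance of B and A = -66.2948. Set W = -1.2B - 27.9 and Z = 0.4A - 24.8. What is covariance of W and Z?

covariance of W and Z = 31.821504

covariance of W and Z = a·c·covariance of B and A = (-1.2)·0.4·(-66.2948) = 31.821504. Additive constants drop out.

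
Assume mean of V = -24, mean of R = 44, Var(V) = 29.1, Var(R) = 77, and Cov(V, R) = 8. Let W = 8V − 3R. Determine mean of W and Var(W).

mean of W = 8·mean of V + (-3)·mean of R = 8·(-24) + (-3)·44 = -324.
Var(W) = a²·Var(V) + b²·Var(R) + 2ab·Cov(V, R) with a = 8, b = -3.
= 8²·29.1 + (-3)²·77 + 2·8·(-3)·8
= 1862.4 + 693 + (-384) = 2171.4.

mean of W = -324, Var(W) = 2171.4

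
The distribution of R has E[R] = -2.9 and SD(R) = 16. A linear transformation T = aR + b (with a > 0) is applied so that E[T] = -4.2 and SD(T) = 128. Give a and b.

a = 8, b = 19

SD(T) = a·SD(R) (a > 0), so a = 128/16 = 8.
E[T] = a·E[R] + b, so b = -4.2 − 8·(-2.9) = 19.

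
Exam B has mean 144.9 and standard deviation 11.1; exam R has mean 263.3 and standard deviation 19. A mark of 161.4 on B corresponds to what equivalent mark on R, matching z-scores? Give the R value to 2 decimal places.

z = (161.4 − 144.9)/11.1 ≈ 1.4865.
R = 263.3 + z·19 = 263.3 + (161.4 − 144.9)·19/11.1 ≈ 291.54.

R = 291.54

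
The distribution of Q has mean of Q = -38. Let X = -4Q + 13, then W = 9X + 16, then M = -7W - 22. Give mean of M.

mean of X = (-4)·(-38) + 13 = 165.
mean of W = 9·165 + 16 = 1501.
mean of M = (-7)·1501 + (-22) = -10529.

mean of M = -10529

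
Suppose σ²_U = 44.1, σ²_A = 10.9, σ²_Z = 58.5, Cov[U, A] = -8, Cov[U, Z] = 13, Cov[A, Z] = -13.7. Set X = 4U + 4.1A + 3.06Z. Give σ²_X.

σ²_X = a²·σ²_U + b²·σ²_A + c²·σ²_Z + 2ab·Cov[U, A] + 2ac·Cov[U, Z] + 2bc·Cov[A, Z], with a = 4, b = 4.1, c = 3.06.
= 705.6 + 183.229 + 547.7706 + (-262.4) + 318.24 + (-343.7604)
= 1148.6792.

σ²_X = 1148.6792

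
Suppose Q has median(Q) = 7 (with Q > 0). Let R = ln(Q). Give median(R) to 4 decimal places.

median(R) = 1.9459

ln(Q) is monotone on this domain, so median(R) = ln(7) ≈ 1.9459.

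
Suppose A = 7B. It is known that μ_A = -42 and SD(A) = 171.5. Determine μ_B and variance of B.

μ_B = -6, variance of B = 600.25

From A = 7B: μ_A = a·μ_B + b, so μ_B = (μ_A − b)/a = (-42 − 0)/7 = -6.
variance of A = 171.5² = 29412.25.
variance of A = a²·variance of B, so variance of B = 29412.25/7² = 600.25.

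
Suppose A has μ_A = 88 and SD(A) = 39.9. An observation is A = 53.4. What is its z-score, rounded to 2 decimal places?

z = -0.87

z = (A − μ_A) / SD(A) = (53.4 − 88) / 39.9 ≈ -0.87.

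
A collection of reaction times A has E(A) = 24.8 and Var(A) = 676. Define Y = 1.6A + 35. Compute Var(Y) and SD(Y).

Var(Y) = 1730.56, SD(Y) = 41.6

Y = 1.6A + 35 is linear with a = 1.6, b = 35.
Var(Y) = a²·Var(A) = 1.6²·676 = 1730.56 (the additive constant 35 does not affect variance).
SD(A) = √676 = 26.
SD(Y) = |a|·SD(A) = |1.6|·26 = 41.6.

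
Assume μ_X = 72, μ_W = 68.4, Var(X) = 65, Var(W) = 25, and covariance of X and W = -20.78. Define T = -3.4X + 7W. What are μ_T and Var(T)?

μ_T = (-3.4)·μ_X + 7·μ_W = (-3.4)·72 + 7·68.4 = 234.
Var(T) = a²·Var(X) + b²·Var(W) + 2ab·covariance of X and W with a = -3.4, b = 7.
= (-3.4)²·65 + 7²·25 + 2·(-3.4)·7·(-20.78)
= 751.4 + 1225 + 989.128 = 2965.528.

μ_T = 234, Var(T) = 2965.528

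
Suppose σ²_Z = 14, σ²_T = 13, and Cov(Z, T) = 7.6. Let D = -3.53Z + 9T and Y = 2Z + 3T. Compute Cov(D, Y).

Cov(D, Y) = 308.476

By bilinearity, Cov(D, Y) = ac·σ²_Z + bd·σ²_T + (ad+bc)·Cov(Z, T), with a=-3.53, b=9, c=2, d=3.
ac·σ²_Z = (-3.53)·2·14 = -98.84
bd·σ²_T = 9·3·13 = 351
(ad+bc)·Cov(Z, T) = (7.41)·7.6 = 56.316
Cov(D, Y) = -98.84 + 351 + 56.316 = 308.476.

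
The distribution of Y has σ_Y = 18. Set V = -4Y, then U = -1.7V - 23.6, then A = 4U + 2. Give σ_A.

σ_A = 489.6

σ_V = |-4|·18 = 72.
σ_U = |-1.7|·72 = 122.4.
σ_A = |4|·122.4 = 489.6.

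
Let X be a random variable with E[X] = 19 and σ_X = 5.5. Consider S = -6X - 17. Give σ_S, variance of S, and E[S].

σ_S = 33, variance of S = 1089, E[S] = -131

S = -6X - 17 is linear with a = -6, b = -17.
σ_S = |a|·σ_X = |-6|·5.5 = 33.
variance of X = 5.5² = 30.25.
variance of S = a²·variance of X = (-6)²·30.25 = 1089 (the additive constant -17 does not affect variance).
E[S] = a·E[X] + b = (-6)·19 + (-17) = -131.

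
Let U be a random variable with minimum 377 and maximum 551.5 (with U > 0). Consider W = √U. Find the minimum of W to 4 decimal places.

min(W) = 19.4165

√U is increasing on this domain, so min(W) comes from min(U) = 377: min(W) = √(377) ≈ 19.4165.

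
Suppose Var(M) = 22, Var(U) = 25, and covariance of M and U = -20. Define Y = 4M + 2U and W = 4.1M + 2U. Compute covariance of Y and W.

By bilinearity, covariance of Y and W = ac·Var(M) + bd·Var(U) + (ad+bc)·covariance of M and U, with a=4, b=2, c=4.1, d=2.
ac·Var(M) = 4·4.1·22 = 360.8
bd·Var(U) = 2·2·25 = 100
(ad+bc)·covariance of M and U = (16.2)·(-20) = -324
covariance of Y and W = 360.8 + 100 + (-324) = 136.8.

covariance of Y and W = 136.8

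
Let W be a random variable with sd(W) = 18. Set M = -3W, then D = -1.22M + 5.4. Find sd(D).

sd(D) = 65.88

sd(M) = |-3|·18 = 54.
sd(D) = |-1.22|·54 = 65.88.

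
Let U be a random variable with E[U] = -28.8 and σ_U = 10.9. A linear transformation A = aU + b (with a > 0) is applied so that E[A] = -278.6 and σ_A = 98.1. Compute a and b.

a = 9, b = -19.4

σ_A = a·σ_U (a > 0), so a = 98.1/10.9 = 9.
E[A] = a·E[U] + b, so b = -278.6 − 9·(-28.8) = -19.4.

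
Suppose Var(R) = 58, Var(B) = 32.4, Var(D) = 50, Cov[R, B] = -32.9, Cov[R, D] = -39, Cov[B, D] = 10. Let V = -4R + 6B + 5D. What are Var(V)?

Var(V) = a²·Var(R) + b²·Var(B) + c²·Var(D) + 2ab·Cov[R, B] + 2ac·Cov[R, D] + 2bc·Cov[B, D], with a = -4, b = 6, c = 5.
= 928 + 1166.4 + 1250 + 1579.2 + 1560 + 600
= 7083.6.

Var(V) = 7083.6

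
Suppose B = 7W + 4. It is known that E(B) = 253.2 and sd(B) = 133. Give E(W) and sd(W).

E(W) = 35.6, sd(W) = 19

From B = 7W + 4: E(B) = a·E(W) + b, so E(W) = (E(B) − b)/a = (253.2 − 4)/7 = 35.6.
sd(B) = |a|·sd(W), so sd(W) = 133/|7| = 19.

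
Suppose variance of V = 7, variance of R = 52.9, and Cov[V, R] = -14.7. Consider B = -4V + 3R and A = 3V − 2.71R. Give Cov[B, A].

Cov[B, A] = -805.725

By bilinearity, Cov[B, A] = ac·variance of V + bd·variance of R + (ad+bc)·Cov[V, R], with a=-4, b=3, c=3, d=-2.71.
ac·variance of V = (-4)·3·7 = -84
bd·variance of R = 3·(-2.71)·52.9 = -430.077
(ad+bc)·Cov[V, R] = (19.84)·(-14.7) = -291.648
Cov[B, A] = -84 + (-430.077) + (-291.648) = -805.725.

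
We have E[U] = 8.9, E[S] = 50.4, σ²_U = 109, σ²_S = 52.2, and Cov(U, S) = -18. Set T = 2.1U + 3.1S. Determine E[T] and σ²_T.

E[T] = 2.1·E[U] + 3.1·E[S] = 2.1·8.9 + 3.1·50.4 = 174.93.
σ²_T = a²·σ²_U + b²·σ²_S + 2ab·Cov(U, S) with a = 2.1, b = 3.1.
= 2.1²·109 + 3.1²·52.2 + 2·2.1·3.1·(-18)
= 480.69 + 501.642 + (-234.36) = 747.972.

E[T] = 174.93, σ²_T = 747.972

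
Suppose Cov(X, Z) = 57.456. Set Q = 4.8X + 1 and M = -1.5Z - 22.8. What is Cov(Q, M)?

Cov(Q, M) = -413.6832

Cov(Q, M) = a·c·Cov(X, Z) = 4.8·(-1.5)·57.456 = -413.6832. Additive constants drop out.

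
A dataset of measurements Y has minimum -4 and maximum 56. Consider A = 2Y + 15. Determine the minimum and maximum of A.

a = 2 > 0, so min(A) = a·min(Y)+b = 2·(-4) + 15 = 7 and max(A) = 2·56 + 15 = 127.

min(A) = 7, max(A) = 127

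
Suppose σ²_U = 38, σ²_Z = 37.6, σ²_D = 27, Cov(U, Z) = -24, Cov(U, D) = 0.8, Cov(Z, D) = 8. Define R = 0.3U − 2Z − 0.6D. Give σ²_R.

σ²_R = a²·σ²_U + b²·σ²_Z + c²·σ²_D + 2ab·Cov(U, Z) + 2ac·Cov(U, D) + 2bc·Cov(Z, D), with a = 0.3, b = -2, c = -0.6.
= 3.42 + 150.4 + 9.72 + 28.8 + (-0.288) + 19.2
= 211.252.

σ²_R = 211.252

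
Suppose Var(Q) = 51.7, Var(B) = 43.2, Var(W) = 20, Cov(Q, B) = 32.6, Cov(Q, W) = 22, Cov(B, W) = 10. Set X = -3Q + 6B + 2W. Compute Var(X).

Var(X) = 902.9

Var(X) = a²·Var(Q) + b²·Var(B) + c²·Var(W) + 2ab·Cov(Q, B) + 2ac·Cov(Q, W) + 2bc·Cov(B, W), with a = -3, b = 6, c = 2.
= 465.3 + 1555.2 + 80 + (-1173.6) + (-264) + 240
= 902.9.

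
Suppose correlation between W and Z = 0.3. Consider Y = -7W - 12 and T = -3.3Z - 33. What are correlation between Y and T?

Linear rescalings preserve correlation up to sign; here the slopes -7 and -3.3 have the same sign, so correlation between Y and T = correlation between W and Z = 0.3.

correlation between Y and T = 0.3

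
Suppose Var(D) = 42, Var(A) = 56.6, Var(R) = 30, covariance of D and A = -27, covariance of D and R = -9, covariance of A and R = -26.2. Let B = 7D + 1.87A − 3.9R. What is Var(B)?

Var(B) = 2878.91774

Var(B) = a²·Var(D) + b²·Var(A) + c²·Var(R) + 2ab·covariance of D and A + 2ac·covariance of D and R + 2bc·covariance of A and R, with a = 7, b = 1.87, c = -3.9.
= 2058 + 197.92454 + 456.3 + (-706.86) + 491.4 + 382.1532
= 2878.91774.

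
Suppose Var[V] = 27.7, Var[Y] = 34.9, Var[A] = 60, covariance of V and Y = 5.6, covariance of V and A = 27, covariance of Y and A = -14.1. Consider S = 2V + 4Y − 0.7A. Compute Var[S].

Var[S] = 791.56

Var[S] = a²·Var[V] + b²·Var[Y] + c²·Var[A] + 2ab·covariance of V and Y + 2ac·covariance of V and A + 2bc·covariance of Y and A, with a = 2, b = 4, c = -0.7.
= 110.8 + 558.4 + 29.4 + 89.6 + (-75.6) + 78.96
= 791.56.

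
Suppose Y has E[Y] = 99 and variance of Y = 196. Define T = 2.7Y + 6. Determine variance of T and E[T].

variance of T = 1428.84, E[T] = 273.3

T = 2.7Y + 6 is linear with a = 2.7, b = 6.
variance of T = a²·variance of Y = 2.7²·196 = 1428.84 (the additive constant 6 does not affect variance).
E[T] = a·E[Y] + b = 2.7·99 + 6 = 273.3.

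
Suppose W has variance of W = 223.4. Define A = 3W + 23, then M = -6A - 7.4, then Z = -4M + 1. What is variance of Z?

variance of Z = 1158105.6

variance of A = 3²·223.4 = 2010.6.
variance of M = (-6)²·2010.6 = 72381.6.
variance of Z = (-4)²·72381.6 = 1158105.6.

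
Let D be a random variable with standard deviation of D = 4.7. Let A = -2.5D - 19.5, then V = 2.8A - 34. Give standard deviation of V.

standard deviation of V = 32.9

standard deviation of A = |-2.5|·4.7 = 11.75.
standard deviation of V = |2.8|·11.75 = 32.9.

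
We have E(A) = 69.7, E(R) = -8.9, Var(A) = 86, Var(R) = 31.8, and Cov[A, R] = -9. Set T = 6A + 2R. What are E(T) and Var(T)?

E(T) = 6·E(A) + 2·E(R) = 6·69.7 + 2·(-8.9) = 400.4.
Var(T) = a²·Var(A) + b²·Var(R) + 2ab·Cov[A, R] with a = 6, b = 2.
= 6²·86 + 2²·31.8 + 2·6·2·(-9)
= 3096 + 127.2 + (-216) = 3007.2.

E(T) = 400.4, Var(T) = 3007.2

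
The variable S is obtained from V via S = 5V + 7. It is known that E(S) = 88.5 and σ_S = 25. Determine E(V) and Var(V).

E(V) = 16.3, Var(V) = 25

From S = 5V + 7: E(S) = a·E(V) + b, so E(V) = (E(S) − b)/a = (88.5 − 7)/5 = 16.3.
Var(S) = 25² = 625.
Var(S) = a²·Var(V), so Var(V) = 625/5² = 25.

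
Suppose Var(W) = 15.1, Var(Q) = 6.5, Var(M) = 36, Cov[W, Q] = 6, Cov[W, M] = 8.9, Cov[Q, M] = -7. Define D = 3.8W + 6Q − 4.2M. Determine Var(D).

Var(D) = a²·Var(W) + b²·Var(Q) + c²·Var(M) + 2ab·Cov[W, Q] + 2ac·Cov[W, M] + 2bc·Cov[Q, M], with a = 3.8, b = 6, c = -4.2.
= 218.044 + 234 + 635.04 + 273.6 + (-284.088) + 352.8
= 1429.396.

Var(D) = 1429.396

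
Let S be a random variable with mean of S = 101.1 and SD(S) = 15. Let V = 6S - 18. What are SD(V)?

SD(V) = 90

V = 6S - 18 is linear with a = 6, b = -18.
SD(V) = |a|·SD(S) = |6|·15 = 90.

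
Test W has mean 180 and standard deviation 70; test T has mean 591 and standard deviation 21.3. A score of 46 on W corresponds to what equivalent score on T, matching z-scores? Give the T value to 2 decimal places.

T = 550.23

z = (46 − 180)/70 ≈ -1.9143.
T = 591 + z·21.3 = 591 + (46 − 180)·21.3/70 ≈ 550.23.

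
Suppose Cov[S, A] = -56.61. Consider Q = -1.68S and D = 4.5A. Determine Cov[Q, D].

Cov[Q, D] = a·c·Cov[S, A] = (-1.68)·4.5·(-56.61) = 427.9716. Additive constants drop out.

Cov[Q, D] = 427.9716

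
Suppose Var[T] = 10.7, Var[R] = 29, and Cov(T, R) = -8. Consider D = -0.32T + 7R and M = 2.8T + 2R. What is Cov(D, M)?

By bilinearity, Cov(D, M) = ac·Var[T] + bd·Var[R] + (ad+bc)·Cov(T, R), with a=-0.32, b=7, c=2.8, d=2.
ac·Var[T] = (-0.32)·2.8·10.7 = -9.5872
bd·Var[R] = 7·2·29 = 406
(ad+bc)·Cov(T, R) = (18.96)·(-8) = -151.68
Cov(D, M) = -9.5872 + 406 + (-151.68) = 244.7328.

Cov(D, M) = 244.7328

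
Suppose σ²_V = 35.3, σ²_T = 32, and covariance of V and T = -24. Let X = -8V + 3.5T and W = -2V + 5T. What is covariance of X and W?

covariance of X and W = 2252.8

By bilinearity, covariance of X and W = ac·σ²_V + bd·σ²_T + (ad+bc)·covariance of V and T, with a=-8, b=3.5, c=-2, d=5.
ac·σ²_V = (-8)·(-2)·35.3 = 564.8
bd·σ²_T = 3.5·5·32 = 560
(ad+bc)·covariance of V and T = (-47)·(-24) = 1128
covariance of X and W = 564.8 + 560 + 1128 = 2252.8.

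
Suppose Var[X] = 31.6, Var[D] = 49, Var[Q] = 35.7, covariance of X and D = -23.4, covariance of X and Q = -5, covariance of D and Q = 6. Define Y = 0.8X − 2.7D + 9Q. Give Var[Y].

Var[Y] = 3006.622

Var[Y] = a²·Var[X] + b²·Var[D] + c²·Var[Q] + 2ab·covariance of X and D + 2ac·covariance of X and Q + 2bc·covariance of D and Q, with a = 0.8, b = -2.7, c = 9.
= 20.224 + 357.21 + 2891.7 + 101.088 + (-72) + (-291.6)
= 3006.622.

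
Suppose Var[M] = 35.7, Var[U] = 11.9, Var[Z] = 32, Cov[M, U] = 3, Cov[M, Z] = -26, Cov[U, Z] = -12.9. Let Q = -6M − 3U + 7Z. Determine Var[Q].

Var[Q] = a²·Var[M] + b²·Var[U] + c²·Var[Z] + 2ab·Cov[M, U] + 2ac·Cov[M, Z] + 2bc·Cov[U, Z], with a = -6, b = -3, c = 7.
= 1285.2 + 107.1 + 1568 + 108 + 2184 + 541.8
= 5794.1.

Var[Q] = 5794.1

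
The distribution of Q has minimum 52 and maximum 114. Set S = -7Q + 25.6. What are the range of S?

Range(S) = 434

Range of Q = 114 − 52 = 62.
Range(S) = |a|·Range(Q) = |-7|·62 = 434.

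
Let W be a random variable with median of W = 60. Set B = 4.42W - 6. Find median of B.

A linear map preserves order up to sign, so median of B = a·median of W + b = 4.42·60 + (-6) = 259.2.

median of B = 259.2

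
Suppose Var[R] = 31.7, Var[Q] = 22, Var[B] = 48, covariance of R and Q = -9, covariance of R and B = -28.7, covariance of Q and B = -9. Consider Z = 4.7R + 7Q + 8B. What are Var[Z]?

Var[Z] = a²·Var[R] + b²·Var[Q] + c²·Var[B] + 2ab·covariance of R and Q + 2ac·covariance of R and B + 2bc·covariance of Q and B, with a = 4.7, b = 7, c = 8.
= 700.253 + 1078 + 3072 + (-592.2) + (-2158.24) + (-1008)
= 1091.813.

Var[Z] = 1091.813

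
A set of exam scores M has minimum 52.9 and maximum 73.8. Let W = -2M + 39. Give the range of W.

Range of M = 73.8 − 52.9 = 20.9.
Range(W) = |a|·Range(M) = |-2|·20.9 = 41.8.

Range(W) = 41.8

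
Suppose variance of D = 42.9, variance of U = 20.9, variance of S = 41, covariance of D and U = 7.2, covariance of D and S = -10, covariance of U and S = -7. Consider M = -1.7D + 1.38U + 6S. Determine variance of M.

variance of M = a²·variance of D + b²·variance of U + c²·variance of S + 2ab·covariance of D and U + 2ac·covariance of D and S + 2bc·covariance of U and S, with a = -1.7, b = 1.38, c = 6.
= 123.981 + 39.80196 + 1476 + (-33.7824) + 204 + (-115.92)
= 1694.08056.

variance of M = 1694.08056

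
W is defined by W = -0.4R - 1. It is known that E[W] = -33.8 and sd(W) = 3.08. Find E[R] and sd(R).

E[R] = 82, sd(R) = 7.7

From W = -0.4R - 1: E[W] = a·E[R] + b, so E[R] = (E[W] − b)/a = (-33.8 − (-1))/(-0.4) = 82.
sd(W) = |a|·sd(R), so sd(R) = 3.08/|-0.4| = 7.7.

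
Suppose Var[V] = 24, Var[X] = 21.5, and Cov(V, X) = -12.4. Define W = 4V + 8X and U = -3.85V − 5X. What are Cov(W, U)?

Cov(W, U) = -599.68

By bilinearity, Cov(W, U) = ac·Var[V] + bd·Var[X] + (ad+bc)·Cov(V, X), with a=4, b=8, c=-3.85, d=-5.
ac·Var[V] = 4·(-3.85)·24 = -369.6
bd·Var[X] = 8·(-5)·21.5 = -860
(ad+bc)·Cov(V, X) = (-50.8)·(-12.4) = 629.92
Cov(W, U) = -369.6 + (-860) + 629.92 = -599.68.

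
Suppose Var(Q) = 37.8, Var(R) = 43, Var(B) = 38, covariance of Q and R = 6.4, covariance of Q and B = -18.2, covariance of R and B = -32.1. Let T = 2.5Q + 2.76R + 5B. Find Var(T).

Var(T) = a²·Var(Q) + b²·Var(R) + c²·Var(B) + 2ab·covariance of Q and R + 2ac·covariance of Q and B + 2bc·covariance of R and B, with a = 2.5, b = 2.76, c = 5.
= 236.25 + 327.5568 + 950 + 88.32 + (-455) + (-885.96)
= 261.1668.

Var(T) = 261.1668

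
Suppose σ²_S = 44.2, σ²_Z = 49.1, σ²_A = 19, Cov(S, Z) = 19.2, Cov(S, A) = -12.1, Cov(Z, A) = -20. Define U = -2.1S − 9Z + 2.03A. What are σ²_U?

σ²_U = 5810.0437

σ²_U = a²·σ²_S + b²·σ²_Z + c²·σ²_A + 2ab·Cov(S, Z) + 2ac·Cov(S, A) + 2bc·Cov(Z, A), with a = -2.1, b = -9, c = 2.03.
= 194.922 + 3977.1 + 78.2971 + 725.76 + 103.1646 + 730.8
= 5810.0437.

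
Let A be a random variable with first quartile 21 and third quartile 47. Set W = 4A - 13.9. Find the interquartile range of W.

IQR(W) = 104

IQR of A = Q3 − Q1 = 47 − 21 = 26.
Under W = aA + b, IQR(W) = |a|·IQR(A) = |4|·26 = 104 (shifts cancel; spread scales by |a|).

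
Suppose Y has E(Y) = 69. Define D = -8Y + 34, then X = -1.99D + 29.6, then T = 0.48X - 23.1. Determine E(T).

E(D) = (-8)·69 + 34 = -518.
E(X) = (-1.99)·(-518) + 29.6 = 1060.42.
E(T) = 0.48·1060.42 + (-23.1) = 485.9016.

E(T) = 485.9016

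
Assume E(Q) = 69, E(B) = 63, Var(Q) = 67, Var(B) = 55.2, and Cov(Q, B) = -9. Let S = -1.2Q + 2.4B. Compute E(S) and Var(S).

E(S) = (-1.2)·E(Q) + 2.4·E(B) = (-1.2)·69 + 2.4·63 = 68.4.
Var(S) = a²·Var(Q) + b²·Var(B) + 2ab·Cov(Q, B) with a = -1.2, b = 2.4.
= (-1.2)²·67 + 2.4²·55.2 + 2·(-1.2)·2.4·(-9)
= 96.48 + 317.952 + 51.84 = 466.272.

E(S) = 68.4, Var(S) = 466.272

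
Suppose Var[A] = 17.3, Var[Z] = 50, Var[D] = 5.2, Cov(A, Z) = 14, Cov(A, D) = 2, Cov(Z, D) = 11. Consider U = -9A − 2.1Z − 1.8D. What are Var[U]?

Var[U] = 2315.808

Var[U] = a²·Var[A] + b²·Var[Z] + c²·Var[D] + 2ab·Cov(A, Z) + 2ac·Cov(A, D) + 2bc·Cov(Z, D), with a = -9, b = -2.1, c = -1.8.
= 1401.3 + 220.5 + 16.848 + 529.2 + 64.8 + 83.16
= 2315.808.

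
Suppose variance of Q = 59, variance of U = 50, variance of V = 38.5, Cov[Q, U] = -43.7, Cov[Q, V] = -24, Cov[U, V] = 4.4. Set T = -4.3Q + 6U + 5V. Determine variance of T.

variance of T = a²·variance of Q + b²·variance of U + c²·variance of V + 2ab·Cov[Q, U] + 2ac·Cov[Q, V] + 2bc·Cov[U, V], with a = -4.3, b = 6, c = 5.
= 1090.91 + 1800 + 962.5 + 2254.92 + 1032 + 264
= 7404.33.

variance of T = 7404.33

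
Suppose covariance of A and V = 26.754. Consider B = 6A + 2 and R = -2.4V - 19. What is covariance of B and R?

covariance of B and R = -385.2576

covariance of B and R = a·c·covariance of A and V = 6·(-2.4)·26.754 = -385.2576. Additive constants drop out.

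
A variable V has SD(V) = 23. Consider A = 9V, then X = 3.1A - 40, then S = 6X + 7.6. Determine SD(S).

SD(S) = 3850.2

SD(A) = |9|·23 = 207.
SD(X) = |3.1|·207 = 641.7.
SD(S) = |6|·641.7 = 3850.2.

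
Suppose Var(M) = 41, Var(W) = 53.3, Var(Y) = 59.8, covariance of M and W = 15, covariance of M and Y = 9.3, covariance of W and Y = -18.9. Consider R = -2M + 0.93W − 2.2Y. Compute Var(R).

Var(R) = a²·Var(M) + b²·Var(W) + c²·Var(Y) + 2ab·covariance of M and W + 2ac·covariance of M and Y + 2bc·covariance of W and Y, with a = -2, b = 0.93, c = -2.2.
= 164 + 46.09917 + 289.432 + (-55.8) + 81.84 + 77.3388
= 602.90997.

Var(R) = 602.90997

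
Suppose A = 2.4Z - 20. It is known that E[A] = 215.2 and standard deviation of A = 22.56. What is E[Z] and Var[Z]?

E[Z] = 98, Var[Z] = 88.36

From A = 2.4Z - 20: E[A] = a·E[Z] + b, so E[Z] = (E[A] − b)/a = (215.2 − (-20))/2.4 = 98.
Var[A] = 22.56² = 508.9536.
Var[A] = a²·Var[Z], so Var[Z] = 508.9536/2.4² = 88.36.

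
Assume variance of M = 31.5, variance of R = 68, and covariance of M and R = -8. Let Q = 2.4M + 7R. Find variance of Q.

variance of Q = 3244.64

variance of Q = a²·variance of M + b²·variance of R + 2ab·covariance of M and R with a = 2.4, b = 7.
= 2.4²·31.5 + 7²·68 + 2·2.4·7·(-8)
= 181.44 + 3332 + (-268.8) = 3244.64.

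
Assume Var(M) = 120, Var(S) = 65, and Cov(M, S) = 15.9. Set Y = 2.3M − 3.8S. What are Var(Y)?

Var(Y) = 1295.468

Var(Y) = a²·Var(M) + b²·Var(S) + 2ab·Cov(M, S) with a = 2.3, b = -3.8.
= 2.3²·120 + (-3.8)²·65 + 2·2.3·(-3.8)·15.9
= 634.8 + 938.6 + (-277.932) = 1295.468.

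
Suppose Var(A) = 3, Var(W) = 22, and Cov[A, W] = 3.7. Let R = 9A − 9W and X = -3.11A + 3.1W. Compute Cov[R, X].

Cov[R, X] = -490.977

By bilinearity, Cov[R, X] = ac·Var(A) + bd·Var(W) + (ad+bc)·Cov[A, W], with a=9, b=-9, c=-3.11, d=3.1.
ac·Var(A) = 9·(-3.11)·3 = -83.97
bd·Var(W) = (-9)·3.1·22 = -613.8
(ad+bc)·Cov[A, W] = (55.89)·3.7 = 206.793
Cov[R, X] = -83.97 + (-613.8) + 206.793 = -490.977.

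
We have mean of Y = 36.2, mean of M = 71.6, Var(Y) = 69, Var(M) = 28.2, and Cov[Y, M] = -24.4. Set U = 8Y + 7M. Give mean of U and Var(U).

mean of U = 8·mean of Y + 7·mean of M = 8·36.2 + 7·71.6 = 790.8.
Var(U) = a²·Var(Y) + b²·Var(M) + 2ab·Cov[Y, M] with a = 8, b = 7.
= 8²·69 + 7²·28.2 + 2·8·7·(-24.4)
= 4416 + 1381.8 + (-2732.8) = 3065.

mean of U = 790.8, Var(U) = 3065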